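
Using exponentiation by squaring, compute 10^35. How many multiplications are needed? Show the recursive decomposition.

Computing 10^35 by squaring (build up from 10^1; each line after the first costs one multiplication):

10^1 = 10
10^2 = (10^1)^2 = 10^2 = 100
10^4 = (10^2)^2 = 100^2 = 10000
10^8 = (10^4)^2 = 10000^2 = 100000000
10^16 = (10^8)^2 = 100000000^2 = 10000000000000000
10^17 = 10 * 10^16 = 10 * 10000000000000000 = 100000000000000000
10^34 = (10^17)^2 = 100000000000000000^2 = 10000000000000000000000000000000000
10^35 = 10 * 10^34 = 10 * 10000000000000000000000000000000000 = 100000000000000000000000000000000000

Result: 100000000000000000000000000000000000
Multiplications needed: 7 (7 lines after 10^1)

10^35 = 100000000000000000000000000000000000. Using exponentiation by squaring, this requires 7 multiplications. The key idea: if the exponent is even, square the half-power; if odd, multiply by the base once.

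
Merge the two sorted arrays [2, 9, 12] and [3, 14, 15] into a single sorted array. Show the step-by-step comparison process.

Merging process:

Compare 2 vs 3: take 2 from left. Merged: [2]
Compare 9 vs 3: take 3 from right. Merged: [2, 3]
Compare 9 vs 14: take 9 from left. Merged: [2, 3, 9]
Compare 12 vs 14: take 12 from left. Merged: [2, 3, 9, 12]
Append remaining from right: [14, 15]. Merged: [2, 3, 9, 12, 14, 15]

Final merged array: [2, 3, 9, 12, 14, 15]
Total comparisons: 4

The merged array is [2, 3, 9, 12, 14, 15], requiring 4 comparisons. The merge step runs in O(n) time where n is the total number of elements.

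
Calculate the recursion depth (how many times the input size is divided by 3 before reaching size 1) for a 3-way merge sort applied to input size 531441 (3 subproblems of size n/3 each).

For divide and conquer with division factor 3:

Problem sizes at each level:
Level 0: 531441
Level 1: 177147
Level 2: 59049
Level 3: 19683
Level 4: 6561
Level 5: 2187
Level 6: 729
Level 7: 243
Level 8: 81
Level 9: 27
Level 10: 9
Level 11: 3
Level 12: 1

The root is level 0 and the size-1 base case is level 12 (the tree spans levels 0 through 12, i.e. 13 levels counting the root), so the depth is the number of divisions: log_3(531441) = 12

The recursion tree depth is log_3(531441) = 12. At each level, the problem size is divided by 3, so it takes 12 divisions to reduce to a base case of size 1. The algorithm makes 3 recursive calls at each level.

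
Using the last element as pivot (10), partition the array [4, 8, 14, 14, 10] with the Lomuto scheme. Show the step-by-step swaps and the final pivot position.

Lomuto partition with pivot = 10:

Initial array: [4, 8, 14, 14, 10]

arr[0]=4 <= 10: swap with position 0, array becomes [4, 8, 14, 14, 10]
arr[1]=8 <= 10: swap with position 1, array becomes [4, 8, 14, 14, 10]
arr[2]=14 > 10: no swap
arr[3]=14 > 10: no swap

Place pivot at position 2: [4, 8, 10, 14, 14]
Pivot position: 2

After partitioning with pivot 10, the array becomes [4, 8, 10, 14, 14]. The pivot is placed at index 2. All elements to the left of the pivot are <= 10, and all elements to the right are > 10.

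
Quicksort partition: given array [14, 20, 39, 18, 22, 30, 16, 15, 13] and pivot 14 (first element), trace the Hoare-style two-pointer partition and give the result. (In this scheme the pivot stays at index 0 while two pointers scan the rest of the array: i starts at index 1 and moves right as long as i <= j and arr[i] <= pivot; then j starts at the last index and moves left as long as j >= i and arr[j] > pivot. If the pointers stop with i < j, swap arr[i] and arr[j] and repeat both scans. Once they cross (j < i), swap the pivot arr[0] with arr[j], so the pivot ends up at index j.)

Hoare-style two-pointer partition with pivot = 14:

Initial array: [14, 20, 39, 18, 22, 30, 16, 15, 13]

Pointers start at i = 1, j = 8.
i stops at index 1 (arr[1]=20 > 14), j stops at index 8 (arr[8]=13 <= 14): swap arr[1] and arr[8], array becomes [14, 13, 39, 18, 22, 30, 16, 15, 20]
i ends at 2, j ends at 1: the pointers have crossed (j < i), so scanning stops.

Swap pivot arr[0] with arr[1] to place pivot at position 1: [13, 14, 39, 18, 22, 30, 16, 15, 20]
Pivot position: 1

After partitioning with pivot 14, the array becomes [13, 14, 39, 18, 22, 30, 16, 15, 20]. The pivot is placed at index 1. All elements to the left of the pivot are <= 14, and all elements to the right are > 14.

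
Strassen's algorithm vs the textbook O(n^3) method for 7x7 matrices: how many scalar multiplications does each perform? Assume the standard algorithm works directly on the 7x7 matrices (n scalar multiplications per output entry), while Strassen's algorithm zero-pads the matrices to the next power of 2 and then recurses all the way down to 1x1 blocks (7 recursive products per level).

Matrix multiplication for 7x7 matrices:

Strassen's algorithm requires power-of-2 dimensions. Pad 7x7 to 8x8 (next power of 2).

Standard algorithm: 7^3 = 343 multiplications
Strassen's algorithm: 7^(log2(8)) = 7^3 = 343 multiplications
Savings: 343 - 343 = 0 multiplications

Standard: 343 multiplications (7^3). Strassen: 343 multiplications (7^3, after padding to 8x8). Strassen reduces 8 recursive multiplications to 7 at each level.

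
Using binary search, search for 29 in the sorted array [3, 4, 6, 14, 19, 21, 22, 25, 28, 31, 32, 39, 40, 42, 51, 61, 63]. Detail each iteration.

Binary search for 29 in [3, 4, 6, 14, 19, 21, 22, 25, 28, 31, 32, 39, 40, 42, 51, 61, 63]:

lo=0, hi=16, mid=8, arr[mid]=28 -> 28 < 29, search right half
lo=9, hi=16, mid=12, arr[mid]=40 -> 40 > 29, search left half
lo=9, hi=11, mid=10, arr[mid]=32 -> 32 > 29, search left half
lo=9, hi=9, mid=9, arr[mid]=31 -> 31 > 29, search left half
lo=9 > hi=8, target 29 not found

Binary search determines that 29 is not in the array after 4 comparisons. The search space was exhausted without finding the target.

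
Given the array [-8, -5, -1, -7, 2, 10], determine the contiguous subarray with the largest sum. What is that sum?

Using Kadane's algorithm on [-8, -5, -1, -7, 2, 10]:

Scanning through the array:
Position 1 (value -5): max_ending_here = -5, max_so_far = -5
Position 2 (value -1): max_ending_here = -1, max_so_far = -1
Position 3 (value -7): max_ending_here = -7, max_so_far = -1
Position 4 (value 2): max_ending_here = 2, max_so_far = 2
Position 5 (value 10): max_ending_here = 12, max_so_far = 12

Maximum subarray: [2, 10]
Maximum sum: 12

The maximum subarray is [2, 10] with sum 12. This subarray runs from index 4 to index 5.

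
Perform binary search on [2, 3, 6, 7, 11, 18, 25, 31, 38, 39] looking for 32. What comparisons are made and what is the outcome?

Binary search for 32 in [2, 3, 6, 7, 11, 18, 25, 31, 38, 39]:

lo=0, hi=9, mid=4, arr[mid]=11 -> 11 < 32, search right half
lo=5, hi=9, mid=7, arr[mid]=31 -> 31 < 32, search right half
lo=8, hi=9, mid=8, arr[mid]=38 -> 38 > 32, search left half
lo=8 > hi=7, target 32 not found

Binary search determines that 32 is not in the array after 3 comparisons. The search space was exhausted without finding the target.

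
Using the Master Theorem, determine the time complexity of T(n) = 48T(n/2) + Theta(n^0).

Master Theorem for T(n) = 48T(n/2) + O(n^0):

a = 48, b = 2, c = 0
log_b(a) = log_2(48) = 5.5850

Case 1: c = 0 < log_2(48) = 5.5850
T(n) = O(n^(log_2 48))

For T(n) = 48T(n/2) + O(n^0): log_2(48) = 5.5850. This is Case 1 of the Master Theorem (c < log_b(a), work dominated by leaves), giving O(n^(log_2 48)).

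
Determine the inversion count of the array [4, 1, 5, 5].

Finding inversions in [4, 1, 5, 5]:

(0, 1): arr[0]=4 > arr[1]=1

Total inversions: 1

The array has 1 inversion(s): (0,1). Each pair (i,j) satisfies i < j and arr[i] > arr[j].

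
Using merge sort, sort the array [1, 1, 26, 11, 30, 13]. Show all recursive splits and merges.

Merge sort trace:

Split: [1, 1, 26, 11, 30, 13] -> [1, 1, 26] and [11, 30, 13]
  Split: [1, 1, 26] -> [1] and [1, 26]
    Split: [1, 26] -> [1] and [26]
    Merge: [1] + [26] -> [1, 26]
  Merge: [1] + [1, 26] -> [1, 1, 26]
  Split: [11, 30, 13] -> [11] and [30, 13]
    Split: [30, 13] -> [30] and [13]
    Merge: [30] + [13] -> [13, 30]
  Merge: [11] + [13, 30] -> [11, 13, 30]
Merge: [1, 1, 26] + [11, 13, 30] -> [1, 1, 11, 13, 26, 30]

Final sorted array: [1, 1, 11, 13, 26, 30]

The merge sort proceeds by recursively splitting the array and merging sorted halves.
After all merges, the sorted array is [1, 1, 11, 13, 26, 30].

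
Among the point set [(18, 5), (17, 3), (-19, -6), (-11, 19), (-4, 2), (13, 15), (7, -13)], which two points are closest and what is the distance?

Computing all pairwise distances among 7 points:

d((18, 5), (17, 3)) = 2.2361 <-- minimum
d((18, 5), (-19, -6)) = 38.6005
d((18, 5), (-11, 19)) = 32.2025
d((18, 5), (-4, 2)) = 22.2036
d((18, 5), (13, 15)) = 11.1803
d((18, 5), (7, -13)) = 21.095
d((17, 3), (-19, -6)) = 37.108
d((17, 3), (-11, 19)) = 32.249
d((17, 3), (-4, 2)) = 21.0238
d((17, 3), (13, 15)) = 12.6491
d((17, 3), (7, -13)) = 18.868
d((-19, -6), (-11, 19)) = 26.2488
d((-19, -6), (-4, 2)) = 17.0
d((-19, -6), (13, 15)) = 38.2753
d((-19, -6), (7, -13)) = 26.9258
d((-11, 19), (-4, 2)) = 18.3848
d((-11, 19), (13, 15)) = 24.3311
d((-11, 19), (7, -13)) = 36.7151
d((-4, 2), (13, 15)) = 21.4009
d((-4, 2), (7, -13)) = 18.6011
d((13, 15), (7, -13)) = 28.6356

Closest pair: (18, 5) and (17, 3) with distance 2.2361

The closest pair is (18, 5) and (17, 3) with Euclidean distance 2.2361. For 7 points, brute-force pairwise comparison is shown above. For large n, the divide-and-conquer algorithm (sort by x, recurse on halves, check the dividing strip) achieves O(n log n).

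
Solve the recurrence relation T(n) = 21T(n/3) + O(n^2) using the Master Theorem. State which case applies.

Master Theorem for T(n) = 21T(n/3) + O(n^2):

a = 21, b = 3, c = 2
log_b(a) = log_3(21) = 2.7712

Case 1: c = 2 < log_3(21) = 2.7712
T(n) = O(n^(log_3 21))

For T(n) = 21T(n/3) + O(n^2): log_3(21) = 2.7712. This is Case 1 of the Master Theorem (c < log_b(a), work dominated by leaves), giving O(n^(log_3 21)).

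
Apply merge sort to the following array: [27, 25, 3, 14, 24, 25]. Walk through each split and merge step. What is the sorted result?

Merge sort trace:

Split: [27, 25, 3, 14, 24, 25] -> [27, 25, 3] and [14, 24, 25]
  Split: [27, 25, 3] -> [27] and [25, 3]
    Split: [25, 3] -> [25] and [3]
    Merge: [25] + [3] -> [3, 25]
  Merge: [27] + [3, 25] -> [3, 25, 27]
  Split: [14, 24, 25] -> [14] and [24, 25]
    Split: [24, 25] -> [24] and [25]
    Merge: [24] + [25] -> [24, 25]
  Merge: [14] + [24, 25] -> [14, 24, 25]
Merge: [3, 25, 27] + [14, 24, 25] -> [3, 14, 24, 25, 25, 27]

Final sorted array: [3, 14, 24, 25, 25, 27]

The merge sort proceeds by recursively splitting the array and merging sorted halves.
After all merges, the sorted array is [3, 14, 24, 25, 25, 27].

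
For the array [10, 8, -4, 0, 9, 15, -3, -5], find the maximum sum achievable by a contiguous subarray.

Using Kadane's algorithm on [10, 8, -4, 0, 9, 15, -3, -5]:

Scanning through the array:
Position 1 (value 8): max_ending_here = 18, max_so_far = 18
Position 2 (value -4): max_ending_here = 14, max_so_far = 18
Position 3 (value 0): max_ending_here = 14, max_so_far = 18
Position 4 (value 9): max_ending_here = 23, max_so_far = 23
Position 5 (value 15): max_ending_here = 38, max_so_far = 38
Position 6 (value -3): max_ending_here = 35, max_so_far = 38
Position 7 (value -5): max_ending_here = 30, max_so_far = 38

Maximum subarray: [10, 8, -4, 0, 9, 15]
Maximum sum: 38

The maximum subarray is [10, 8, -4, 0, 9, 15] with sum 38. This subarray runs from index 0 to index 5.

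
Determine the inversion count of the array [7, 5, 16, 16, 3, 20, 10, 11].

Finding inversions in [7, 5, 16, 16, 3, 20, 10, 11]:

(0, 1): arr[0]=7 > arr[1]=5
(0, 4): arr[0]=7 > arr[4]=3
(1, 4): arr[1]=5 > arr[4]=3
(2, 4): arr[2]=16 > arr[4]=3
(2, 6): arr[2]=16 > arr[6]=10
(2, 7): arr[2]=16 > arr[7]=11
(3, 4): arr[3]=16 > arr[4]=3
(3, 6): arr[3]=16 > arr[6]=10
(3, 7): arr[3]=16 > arr[7]=11
(5, 6): arr[5]=20 > arr[6]=10
(5, 7): arr[5]=20 > arr[7]=11

Total inversions: 11

The array has 11 inversion(s): (0,1), (0,4), (1,4), (2,4), (2,6), (2,7), (3,4), (3,6), (3,7), (5,6), (5,7). Each pair (i,j) satisfies i < j and arr[i] > arr[j].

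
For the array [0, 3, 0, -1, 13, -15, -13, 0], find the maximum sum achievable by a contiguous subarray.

Using Kadane's algorithm on [0, 3, 0, -1, 13, -15, -13, 0]:

Scanning through the array:
Position 1 (value 3): max_ending_here = 3, max_so_far = 3
Position 2 (value 0): max_ending_here = 3, max_so_far = 3
Position 3 (value -1): max_ending_here = 2, max_so_far = 3
Position 4 (value 13): max_ending_here = 15, max_so_far = 15
Position 5 (value -15): max_ending_here = 0, max_so_far = 15
Position 6 (value -13): max_ending_here = -13, max_so_far = 15
Position 7 (value 0): max_ending_here = 0, max_so_far = 15

Maximum subarray: [0, 3, 0, -1, 13]
Maximum sum: 15

The maximum subarray is [0, 3, 0, -1, 13] with sum 15. This subarray runs from index 0 to index 4.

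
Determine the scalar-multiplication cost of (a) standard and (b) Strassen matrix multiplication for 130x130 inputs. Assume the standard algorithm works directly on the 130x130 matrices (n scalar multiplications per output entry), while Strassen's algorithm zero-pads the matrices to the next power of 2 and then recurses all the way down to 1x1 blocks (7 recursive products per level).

Matrix multiplication for 130x130 matrices:

Strassen's algorithm requires power-of-2 dimensions. Pad 130x130 to 256x256 (next power of 2).

Standard algorithm: 130^3 = 2197000 multiplications
Strassen's algorithm: 7^(log2(256)) = 7^8 = 5764801 multiplications
Difference: 2197000 - 5764801 = -3567801 (Strassen uses MORE here due to padding overhead — for small or just-over-power-of-2 n, padding can outweigh the per-level savings)

Standard: 2197000 multiplications (130^3). Strassen: 5764801 multiplications (7^8, after padding to 256x256). Strassen reduces 8 recursive multiplications to 7 at each level.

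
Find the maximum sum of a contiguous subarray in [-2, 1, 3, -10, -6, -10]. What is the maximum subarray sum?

Using Kadane's algorithm on [-2, 1, 3, -10, -6, -10]:

Scanning through the array:
Position 1 (value 1): max_ending_here = 1, max_so_far = 1
Position 2 (value 3): max_ending_here = 4, max_so_far = 4
Position 3 (value -10): max_ending_here = -6, max_so_far = 4
Position 4 (value -6): max_ending_here = -6, max_so_far = 4
Position 5 (value -10): max_ending_here = -10, max_so_far = 4

Maximum subarray: [1, 3]
Maximum sum: 4

The maximum subarray is [1, 3] with sum 4. This subarray runs from index 1 to index 2.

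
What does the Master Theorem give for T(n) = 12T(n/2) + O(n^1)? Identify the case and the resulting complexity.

Master Theorem for T(n) = 12T(n/2) + O(n^1):

a = 12, b = 2, c = 1
log_b(a) = log_2(12) = 3.5850

Case 1: c = 1 < log_2(12) = 3.5850
T(n) = O(n^(log_2 12))

For T(n) = 12T(n/2) + O(n^1): log_2(12) = 3.5850. This is Case 1 of the Master Theorem (c < log_b(a), work dominated by leaves), giving O(n^(log_2 12)).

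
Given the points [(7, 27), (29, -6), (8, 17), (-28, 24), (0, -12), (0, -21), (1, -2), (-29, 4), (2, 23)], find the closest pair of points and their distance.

Computing all pairwise distances among 9 points:

d((7, 27), (29, -6)) = 39.6611
d((7, 27), (8, 17)) = 10.0499
d((7, 27), (-28, 24)) = 35.1283
d((7, 27), (0, -12)) = 39.6232
d((7, 27), (0, -21)) = 48.5077
d((7, 27), (1, -2)) = 29.6142
d((7, 27), (-29, 4)) = 42.72
d((7, 27), (2, 23)) = 6.4031 <-- minimum
d((29, -6), (8, 17)) = 31.1448
d((29, -6), (-28, 24)) = 64.4127
d((29, -6), (0, -12)) = 29.6142
d((29, -6), (0, -21)) = 32.6497
d((29, -6), (1, -2)) = 28.2843
d((29, -6), (-29, 4)) = 58.8558
d((29, -6), (2, 23)) = 39.6232
d((8, 17), (-28, 24)) = 36.6742
d((8, 17), (0, -12)) = 30.0832
d((8, 17), (0, -21)) = 38.833
d((8, 17), (1, -2)) = 20.2485
d((8, 17), (-29, 4)) = 39.2173
d((8, 17), (2, 23)) = 8.4853
d((-28, 24), (0, -12)) = 45.607
d((-28, 24), (0, -21)) = 53.0
d((-28, 24), (1, -2)) = 38.9487
d((-28, 24), (-29, 4)) = 20.025
d((-28, 24), (2, 23)) = 30.0167
d((0, -12), (0, -21)) = 9.0
d((0, -12), (1, -2)) = 10.0499
d((0, -12), (-29, 4)) = 33.121
d((0, -12), (2, 23)) = 35.0571
d((0, -21), (1, -2)) = 19.0263
d((0, -21), (-29, 4)) = 38.2884
d((0, -21), (2, 23)) = 44.0454
d((1, -2), (-29, 4)) = 30.5941
d((1, -2), (2, 23)) = 25.02
d((-29, 4), (2, 23)) = 36.3593

Closest pair: (7, 27) and (2, 23) with distance 6.4031

The closest pair is (7, 27) and (2, 23) with Euclidean distance 6.4031. For 9 points, brute-force pairwise comparison is shown above. For large n, the divide-and-conquer algorithm (sort by x, recurse on halves, check the dividing strip) achieves O(n log n).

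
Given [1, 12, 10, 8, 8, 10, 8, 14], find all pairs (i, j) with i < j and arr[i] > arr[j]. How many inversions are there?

Finding inversions in [1, 12, 10, 8, 8, 10, 8, 14]:

(1, 2): arr[1]=12 > arr[2]=10
(1, 3): arr[1]=12 > arr[3]=8
(1, 4): arr[1]=12 > arr[4]=8
(1, 5): arr[1]=12 > arr[5]=10
(1, 6): arr[1]=12 > arr[6]=8
(2, 3): arr[2]=10 > arr[3]=8
(2, 4): arr[2]=10 > arr[4]=8
(2, 6): arr[2]=10 > arr[6]=8
(5, 6): arr[5]=10 > arr[6]=8

Total inversions: 9

The array has 9 inversion(s): (1,2), (1,3), (1,4), (1,5), (1,6), (2,3), (2,4), (2,6), (5,6). Each pair (i,j) satisfies i < j and arr[i] > arr[j].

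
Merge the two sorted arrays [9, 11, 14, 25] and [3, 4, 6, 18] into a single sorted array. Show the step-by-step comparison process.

Merging process:

Compare 9 vs 3: take 3 from right. Merged: [3]
Compare 9 vs 4: take 4 from right. Merged: [3, 4]
Compare 9 vs 6: take 6 from right. Merged: [3, 4, 6]
Compare 9 vs 18: take 9 from left. Merged: [3, 4, 6, 9]
Compare 11 vs 18: take 11 from left. Merged: [3, 4, 6, 9, 11]
Compare 14 vs 18: take 14 from left. Merged: [3, 4, 6, 9, 11, 14]
Compare 25 vs 18: take 18 from right. Merged: [3, 4, 6, 9, 11, 14, 18]
Append remaining from left: [25]. Merged: [3, 4, 6, 9, 11, 14, 18, 25]

Final merged array: [3, 4, 6, 9, 11, 14, 18, 25]
Total comparisons: 7

The merged array is [3, 4, 6, 9, 11, 14, 18, 25], requiring 7 comparisons. The merge step runs in O(n) time where n is the total number of elements.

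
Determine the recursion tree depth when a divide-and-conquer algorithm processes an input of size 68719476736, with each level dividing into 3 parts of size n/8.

For divide and conquer with division factor 8:

Problem sizes at each level:
Level 0: 68719476736
Level 1: 8589934592
Level 2: 1073741824
Level 3: 134217728
Level 4: 16777216
Level 5: 2097152
Level 6: 262144
Level 7: 32768
Level 8: 4096
Level 9: 512
Level 10: 64
Level 11: 8
Level 12: 1

The root is level 0 and the size-1 base case is level 12 (the tree spans levels 0 through 12, i.e. 13 levels counting the root), so the depth is the number of divisions: log_8(68719476736) = 12

The recursion tree depth is log_8(68719476736) = 12. At each level, the problem size is divided by 8, so it takes 12 divisions to reduce to a base case of size 1. The algorithm makes 3 recursive calls at each level.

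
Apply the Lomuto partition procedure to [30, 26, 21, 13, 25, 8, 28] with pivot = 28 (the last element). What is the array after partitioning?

Lomuto partition with pivot = 28:

Initial array: [30, 26, 21, 13, 25, 8, 28]

arr[0]=30 > 28: no swap
arr[1]=26 <= 28: swap with position 0, array becomes [26, 30, 21, 13, 25, 8, 28]
arr[2]=21 <= 28: swap with position 1, array becomes [26, 21, 30, 13, 25, 8, 28]
arr[3]=13 <= 28: swap with position 2, array becomes [26, 21, 13, 30, 25, 8, 28]
arr[4]=25 <= 28: swap with position 3, array becomes [26, 21, 13, 25, 30, 8, 28]
arr[5]=8 <= 28: swap with position 4, array becomes [26, 21, 13, 25, 8, 30, 28]

Place pivot at position 5: [26, 21, 13, 25, 8, 28, 30]
Pivot position: 5

After partitioning with pivot 28, the array becomes [26, 21, 13, 25, 8, 28, 30]. The pivot is placed at index 5. All elements to the left of the pivot are <= 28, and all elements to the right are > 28.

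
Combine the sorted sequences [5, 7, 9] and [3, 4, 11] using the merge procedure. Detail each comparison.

Merging process:

Compare 5 vs 3: take 3 from right. Merged: [3]
Compare 5 vs 4: take 4 from right. Merged: [3, 4]
Compare 5 vs 11: take 5 from left. Merged: [3, 4, 5]
Compare 7 vs 11: take 7 from left. Merged: [3, 4, 5, 7]
Compare 9 vs 11: take 9 from left. Merged: [3, 4, 5, 7, 9]
Append remaining from right: [11]. Merged: [3, 4, 5, 7, 9, 11]

Final merged array: [3, 4, 5, 7, 9, 11]
Total comparisons: 5

The merged array is [3, 4, 5, 7, 9, 11], requiring 5 comparisons. The merge step runs in O(n) time where n is the total number of elements.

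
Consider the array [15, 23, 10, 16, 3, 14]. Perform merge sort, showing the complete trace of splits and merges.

Merge sort trace:

Split: [15, 23, 10, 16, 3, 14] -> [15, 23, 10] and [16, 3, 14]
  Split: [15, 23, 10] -> [15] and [23, 10]
    Split: [23, 10] -> [23] and [10]
    Merge: [23] + [10] -> [10, 23]
  Merge: [15] + [10, 23] -> [10, 15, 23]
  Split: [16, 3, 14] -> [16] and [3, 14]
    Split: [3, 14] -> [3] and [14]
    Merge: [3] + [14] -> [3, 14]
  Merge: [16] + [3, 14] -> [3, 14, 16]
Merge: [10, 15, 23] + [3, 14, 16] -> [3, 10, 14, 15, 16, 23]

Final sorted array: [3, 10, 14, 15, 16, 23]

The merge sort proceeds by recursively splitting the array and merging sorted halves.
After all merges, the sorted array is [3, 10, 14, 15, 16, 23].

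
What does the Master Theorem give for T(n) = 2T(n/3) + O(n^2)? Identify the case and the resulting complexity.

Master Theorem for T(n) = 2T(n/3) + O(n^2):

a = 2, b = 3, c = 2
log_b(a) = log_3(2) = 0.6309

Case 3: c = 2 > log_3(2) = 0.6309
T(n) = O(n^2) = O(n^2)

For T(n) = 2T(n/3) + O(n^2): log_3(2) = 0.6309. This is Case 3 of the Master Theorem (c > log_b(a), work dominated by root), giving O(n^2).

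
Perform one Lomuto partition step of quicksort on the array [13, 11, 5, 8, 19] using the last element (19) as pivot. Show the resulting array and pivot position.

Lomuto partition with pivot = 19:

Initial array: [13, 11, 5, 8, 19]

arr[0]=13 <= 19: swap with position 0, array becomes [13, 11, 5, 8, 19]
arr[1]=11 <= 19: swap with position 1, array becomes [13, 11, 5, 8, 19]
arr[2]=5 <= 19: swap with position 2, array becomes [13, 11, 5, 8, 19]
arr[3]=8 <= 19: swap with position 3, array becomes [13, 11, 5, 8, 19]

Place pivot at position 4: [13, 11, 5, 8, 19]
Pivot position: 4

After partitioning with pivot 19, the array becomes [13, 11, 5, 8, 19]. The pivot is placed at index 4. All elements to the left of the pivot are <= 19, and all elements to the right are > 19.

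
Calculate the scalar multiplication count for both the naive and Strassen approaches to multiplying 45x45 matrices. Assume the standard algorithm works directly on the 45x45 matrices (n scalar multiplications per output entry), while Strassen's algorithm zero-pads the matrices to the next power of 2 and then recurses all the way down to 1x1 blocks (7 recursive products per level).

Matrix multiplication for 45x45 matrices:

Strassen's algorithm requires power-of-2 dimensions. Pad 45x45 to 64x64 (next power of 2).

Standard algorithm: 45^3 = 91125 multiplications
Strassen's algorithm: 7^(log2(64)) = 7^6 = 117649 multiplications
Difference: 91125 - 117649 = -26524 (Strassen uses MORE here due to padding overhead — for small or just-over-power-of-2 n, padding can outweigh the per-level savings)

Standard: 91125 multiplications (45^3). Strassen: 117649 multiplications (7^6, after padding to 64x64). Strassen reduces 8 recursive multiplications to 7 at each level.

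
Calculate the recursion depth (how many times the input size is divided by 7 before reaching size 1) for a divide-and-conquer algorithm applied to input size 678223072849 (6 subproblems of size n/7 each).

For divide and conquer with division factor 7:

Problem sizes at each level:
Level 0: 678223072849
Level 1: 96889010407
Level 2: 13841287201
Level 3: 1977326743
Level 4: 282475249
Level 5: 40353607
Level 6: 5764801
Level 7: 823543
Level 8: 117649
Level 9: 16807
Level 10: 2401
Level 11: 343
Level 12: 49
Level 13: 7
Level 14: 1

The root is level 0 and the size-1 base case is level 14 (the tree spans levels 0 through 14, i.e. 15 levels counting the root), so the depth is the number of divisions: log_7(678223072849) = 14

The recursion tree depth is log_7(678223072849) = 14. At each level, the problem size is divided by 7, so it takes 14 divisions to reduce to a base case of size 1. The algorithm makes 6 recursive calls at each level.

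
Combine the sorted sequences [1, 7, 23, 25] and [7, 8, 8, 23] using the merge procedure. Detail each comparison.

Merging process:

Compare 1 vs 7: take 1 from left. Merged: [1]
Compare 7 vs 7: take 7 from left. Merged: [1, 7]
Compare 23 vs 7: take 7 from right. Merged: [1, 7, 7]
Compare 23 vs 8: take 8 from right. Merged: [1, 7, 7, 8]
Compare 23 vs 8: take 8 from right. Merged: [1, 7, 7, 8, 8]
Compare 23 vs 23: take 23 from left. Merged: [1, 7, 7, 8, 8, 23]
Compare 25 vs 23: take 23 from right. Merged: [1, 7, 7, 8, 8, 23, 23]
Append remaining from left: [25]. Merged: [1, 7, 7, 8, 8, 23, 23, 25]

Final merged array: [1, 7, 7, 8, 8, 23, 23, 25]
Total comparisons: 7

The merged array is [1, 7, 7, 8, 8, 23, 23, 25], requiring 7 comparisons. The merge step runs in O(n) time where n is the total number of elements.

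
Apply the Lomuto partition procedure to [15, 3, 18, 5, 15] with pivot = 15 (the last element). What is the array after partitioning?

Lomuto partition with pivot = 15:

Initial array: [15, 3, 18, 5, 15]

arr[0]=15 <= 15: swap with position 0, array becomes [15, 3, 18, 5, 15]
arr[1]=3 <= 15: swap with position 1, array becomes [15, 3, 18, 5, 15]
arr[2]=18 > 15: no swap
arr[3]=5 <= 15: swap with position 2, array becomes [15, 3, 5, 18, 15]

Place pivot at position 3: [15, 3, 5, 15, 18]
Pivot position: 3

After partitioning with pivot 15, the array becomes [15, 3, 5, 15, 18]. The pivot is placed at index 3. All elements to the left of the pivot are <= 15, and all elements to the right are > 15.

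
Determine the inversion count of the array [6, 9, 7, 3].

Finding inversions in [6, 9, 7, 3]:

(0, 3): arr[0]=6 > arr[3]=3
(1, 2): arr[1]=9 > arr[2]=7
(1, 3): arr[1]=9 > arr[3]=3
(2, 3): arr[2]=7 > arr[3]=3

Total inversions: 4

The array has 4 inversion(s): (0,3), (1,2), (1,3), (2,3). Each pair (i,j) satisfies i < j and arr[i] > arr[j].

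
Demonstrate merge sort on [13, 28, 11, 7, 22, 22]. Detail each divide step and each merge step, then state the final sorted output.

Merge sort trace:

Split: [13, 28, 11, 7, 22, 22] -> [13, 28, 11] and [7, 22, 22]
  Split: [13, 28, 11] -> [13] and [28, 11]
    Split: [28, 11] -> [28] and [11]
    Merge: [28] + [11] -> [11, 28]
  Merge: [13] + [11, 28] -> [11, 13, 28]
  Split: [7, 22, 22] -> [7] and [22, 22]
    Split: [22, 22] -> [22] and [22]
    Merge: [22] + [22] -> [22, 22]
  Merge: [7] + [22, 22] -> [7, 22, 22]
Merge: [11, 13, 28] + [7, 22, 22] -> [7, 11, 13, 22, 22, 28]

Final sorted array: [7, 11, 13, 22, 22, 28]

The merge sort proceeds by recursively splitting the array and merging sorted halves.
After all merges, the sorted array is [7, 11, 13, 22, 22, 28].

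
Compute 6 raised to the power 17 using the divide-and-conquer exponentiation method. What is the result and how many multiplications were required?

Computing 6^17 by squaring (build up from 6^1; each line after the first costs one multiplication):

6^1 = 6
6^2 = (6^1)^2 = 6^2 = 36
6^4 = (6^2)^2 = 36^2 = 1296
6^8 = (6^4)^2 = 1296^2 = 1679616
6^16 = (6^8)^2 = 1679616^2 = 2821109907456
6^17 = 6 * 6^16 = 6 * 2821109907456 = 16926659444736

Result: 16926659444736
Multiplications needed: 5 (5 lines after 6^1)

6^17 = 16926659444736. Using exponentiation by squaring, this requires 5 multiplications. The key idea: if the exponent is even, square the half-power; if odd, multiply by the base once.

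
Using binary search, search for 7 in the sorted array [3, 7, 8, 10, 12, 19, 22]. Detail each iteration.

Binary search for 7 in [3, 7, 8, 10, 12, 19, 22]:

lo=0, hi=6, mid=3, arr[mid]=10 -> 10 > 7, search left half
lo=0, hi=2, mid=1, arr[mid]=7 -> Found target at index 1!

Binary search finds 7 at index 1 after 2 comparisons. The search repeatedly halves the search space by comparing with the middle element.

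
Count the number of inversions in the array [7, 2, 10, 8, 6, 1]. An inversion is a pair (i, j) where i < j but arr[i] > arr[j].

Finding inversions in [7, 2, 10, 8, 6, 1]:

(0, 1): arr[0]=7 > arr[1]=2
(0, 4): arr[0]=7 > arr[4]=6
(0, 5): arr[0]=7 > arr[5]=1
(1, 5): arr[1]=2 > arr[5]=1
(2, 3): arr[2]=10 > arr[3]=8
(2, 4): arr[2]=10 > arr[4]=6
(2, 5): arr[2]=10 > arr[5]=1
(3, 4): arr[3]=8 > arr[4]=6
(3, 5): arr[3]=8 > arr[5]=1
(4, 5): arr[4]=6 > arr[5]=1

Total inversions: 10

The array has 10 inversion(s): (0,1), (0,4), (0,5), (1,5), (2,3), (2,4), (2,5), (3,4), (3,5), (4,5). Each pair (i,j) satisfies i < j and arr[i] > arr[j].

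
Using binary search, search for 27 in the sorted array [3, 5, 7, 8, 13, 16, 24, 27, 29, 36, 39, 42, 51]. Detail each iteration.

Binary search for 27 in [3, 5, 7, 8, 13, 16, 24, 27, 29, 36, 39, 42, 51]:

lo=0, hi=12, mid=6, arr[mid]=24 -> 24 < 27, search right half
lo=7, hi=12, mid=9, arr[mid]=36 -> 36 > 27, search left half
lo=7, hi=8, mid=7, arr[mid]=27 -> Found target at index 7!

Binary search finds 27 at index 7 after 3 comparisons. The search repeatedly halves the search space by comparing with the middle element.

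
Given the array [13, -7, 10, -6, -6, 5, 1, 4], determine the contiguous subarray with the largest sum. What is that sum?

Using Kadane's algorithm on [13, -7, 10, -6, -6, 5, 1, 4]:

Scanning through the array:
Position 1 (value -7): max_ending_here = 6, max_so_far = 13
Position 2 (value 10): max_ending_here = 16, max_so_far = 16
Position 3 (value -6): max_ending_here = 10, max_so_far = 16
Position 4 (value -6): max_ending_here = 4, max_so_far = 16
Position 5 (value 5): max_ending_here = 9, max_so_far = 16
Position 6 (value 1): max_ending_here = 10, max_so_far = 16
Position 7 (value 4): max_ending_here = 14, max_so_far = 16

Maximum subarray: [13, -7, 10]
Maximum sum: 16

The maximum subarray is [13, -7, 10] with sum 16. This subarray runs from index 0 to index 2.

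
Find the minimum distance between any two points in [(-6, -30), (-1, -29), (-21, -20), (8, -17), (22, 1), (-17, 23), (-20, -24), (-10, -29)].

Computing all pairwise distances among 8 points:

d((-6, -30), (-1, -29)) = 5.099
d((-6, -30), (-21, -20)) = 18.0278
d((-6, -30), (8, -17)) = 19.105
d((-6, -30), (22, 1)) = 41.7732
d((-6, -30), (-17, 23)) = 54.1295
d((-6, -30), (-20, -24)) = 15.2315
d((-6, -30), (-10, -29)) = 4.1231 <-- minimum
d((-1, -29), (-21, -20)) = 21.9317
d((-1, -29), (8, -17)) = 15.0
d((-1, -29), (22, 1)) = 37.8021
d((-1, -29), (-17, 23)) = 54.4059
d((-1, -29), (-20, -24)) = 19.6469
d((-1, -29), (-10, -29)) = 9.0
d((-21, -20), (8, -17)) = 29.1548
d((-21, -20), (22, 1)) = 47.8539
d((-21, -20), (-17, 23)) = 43.1856
d((-21, -20), (-20, -24)) = 4.1231 <-- minimum
d((-21, -20), (-10, -29)) = 14.2127
d((8, -17), (22, 1)) = 22.8035
d((8, -17), (-17, 23)) = 47.1699
d((8, -17), (-20, -24)) = 28.8617
d((8, -17), (-10, -29)) = 21.6333
d((22, 1), (-17, 23)) = 44.7772
d((22, 1), (-20, -24)) = 48.8774
d((22, 1), (-10, -29)) = 43.8634
d((-17, 23), (-20, -24)) = 47.0956
d((-17, 23), (-10, -29)) = 52.469
d((-20, -24), (-10, -29)) = 11.1803

Minimum distance: 4.1231 (tie among 2 pairs: (-6, -30) and (-10, -29); (-21, -20) and (-20, -24))

The minimum Euclidean distance is 4.1231. There is a tie: 2 pairs achieve this minimum — (-6, -30) and (-10, -29); (-21, -20) and (-20, -24). Any of these is a valid closest pair. For 8 points, brute-force pairwise comparison is shown above. For large n, the divide-and-conquer algorithm (sort by x, recurse on halves, check the dividing strip) achieves O(n log n).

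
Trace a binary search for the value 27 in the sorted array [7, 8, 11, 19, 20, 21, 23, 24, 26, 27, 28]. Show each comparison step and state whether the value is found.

Binary search for 27 in [7, 8, 11, 19, 20, 21, 23, 24, 26, 27, 28]:

lo=0, hi=10, mid=5, arr[mid]=21 -> 21 < 27, search right half
lo=6, hi=10, mid=8, arr[mid]=26 -> 26 < 27, search right half
lo=9, hi=10, mid=9, arr[mid]=27 -> Found target at index 9!

Binary search finds 27 at index 9 after 3 comparisons. The search repeatedly halves the search space by comparing with the middle element.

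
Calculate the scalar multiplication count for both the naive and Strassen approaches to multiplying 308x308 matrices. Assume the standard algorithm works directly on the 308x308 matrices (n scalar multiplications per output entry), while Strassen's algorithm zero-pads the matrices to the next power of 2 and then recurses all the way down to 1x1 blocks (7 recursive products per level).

Matrix multiplication for 308x308 matrices:

Strassen's algorithm requires power-of-2 dimensions. Pad 308x308 to 512x512 (next power of 2).

Standard algorithm: 308^3 = 29218112 multiplications
Strassen's algorithm: 7^(log2(512)) = 7^9 = 40353607 multiplications
Difference: 29218112 - 40353607 = -11135495 (Strassen uses MORE here due to padding overhead — for small or just-over-power-of-2 n, padding can outweigh the per-level savings)

Standard: 29218112 multiplications (308^3). Strassen: 40353607 multiplications (7^9, after padding to 512x512). Strassen reduces 8 recursive multiplications to 7 at each level.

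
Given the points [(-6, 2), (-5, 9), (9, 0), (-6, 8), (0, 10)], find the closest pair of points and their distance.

Computing all pairwise distances among 5 points:

d((-6, 2), (-5, 9)) = 7.0711
d((-6, 2), (9, 0)) = 15.1327
d((-6, 2), (-6, 8)) = 6.0
d((-6, 2), (0, 10)) = 10.0
d((-5, 9), (9, 0)) = 16.6433
d((-5, 9), (-6, 8)) = 1.4142 <-- minimum
d((-5, 9), (0, 10)) = 5.099
d((9, 0), (-6, 8)) = 17.0
d((9, 0), (0, 10)) = 13.4536
d((-6, 8), (0, 10)) = 6.3246

Closest pair: (-5, 9) and (-6, 8) with distance 1.4142

The closest pair is (-5, 9) and (-6, 8) with Euclidean distance 1.4142. For 5 points, brute-force pairwise comparison is shown above. For large n, the divide-and-conquer algorithm (sort by x, recurse on halves, check the dividing strip) achieves O(n log n).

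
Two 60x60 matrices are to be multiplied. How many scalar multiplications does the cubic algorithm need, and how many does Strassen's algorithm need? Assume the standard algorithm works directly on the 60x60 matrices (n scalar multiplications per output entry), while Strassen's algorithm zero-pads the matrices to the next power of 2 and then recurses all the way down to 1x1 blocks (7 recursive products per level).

Matrix multiplication for 60x60 matrices:

Strassen's algorithm requires power-of-2 dimensions. Pad 60x60 to 64x64 (next power of 2).

Standard algorithm: 60^3 = 216000 multiplications
Strassen's algorithm: 7^(log2(64)) = 7^6 = 117649 multiplications
Savings: 216000 - 117649 = 98351 multiplications

Standard: 216000 multiplications (60^3). Strassen: 117649 multiplications (7^6, after padding to 64x64). Strassen reduces 8 recursive multiplications to 7 at each level.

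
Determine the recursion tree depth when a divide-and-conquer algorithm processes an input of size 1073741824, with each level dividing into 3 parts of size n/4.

For divide and conquer with division factor 4:

Problem sizes at each level:
Level 0: 1073741824
Level 1: 268435456
Level 2: 67108864
Level 3: 16777216
Level 4: 4194304
Level 5: 1048576
Level 6: 262144
Level 7: 65536
Level 8: 16384
Level 9: 4096
Level 10: 1024
Level 11: 256
Level 12: 64
Level 13: 16
Level 14: 4
Level 15: 1

The root is level 0 and the size-1 base case is level 15 (the tree spans levels 0 through 15, i.e. 16 levels counting the root), so the depth is the number of divisions: log_4(1073741824) = 15

The recursion tree depth is log_4(1073741824) = 15. At each level, the problem size is divided by 4, so it takes 15 divisions to reduce to a base case of size 1. The algorithm makes 3 recursive calls at each level.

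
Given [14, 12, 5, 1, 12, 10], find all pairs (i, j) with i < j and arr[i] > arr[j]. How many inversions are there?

Finding inversions in [14, 12, 5, 1, 12, 10]:

(0, 1): arr[0]=14 > arr[1]=12
(0, 2): arr[0]=14 > arr[2]=5
(0, 3): arr[0]=14 > arr[3]=1
(0, 4): arr[0]=14 > arr[4]=12
(0, 5): arr[0]=14 > arr[5]=10
(1, 2): arr[1]=12 > arr[2]=5
(1, 3): arr[1]=12 > arr[3]=1
(1, 5): arr[1]=12 > arr[5]=10
(2, 3): arr[2]=5 > arr[3]=1
(4, 5): arr[4]=12 > arr[5]=10

Total inversions: 10

The array has 10 inversion(s): (0,1), (0,2), (0,3), (0,4), (0,5), (1,2), (1,3), (1,5), (2,3), (4,5). Each pair (i,j) satisfies i < j and arr[i] > arr[j].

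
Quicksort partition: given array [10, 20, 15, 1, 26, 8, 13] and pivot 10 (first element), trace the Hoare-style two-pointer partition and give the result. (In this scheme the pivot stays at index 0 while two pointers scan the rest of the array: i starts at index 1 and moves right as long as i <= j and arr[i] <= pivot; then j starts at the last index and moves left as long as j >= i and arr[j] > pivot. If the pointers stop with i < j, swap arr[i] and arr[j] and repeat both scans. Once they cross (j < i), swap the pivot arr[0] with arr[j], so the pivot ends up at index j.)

Hoare-style two-pointer partition with pivot = 10:

Initial array: [10, 20, 15, 1, 26, 8, 13]

Pointers start at i = 1, j = 6.
i stops at index 1 (arr[1]=20 > 10), j stops at index 5 (arr[5]=8 <= 10): swap arr[1] and arr[5], array becomes [10, 8, 15, 1, 26, 20, 13]
i stops at index 2 (arr[2]=15 > 10), j stops at index 3 (arr[3]=1 <= 10): swap arr[2] and arr[3], array becomes [10, 8, 1, 15, 26, 20, 13]
i ends at 3, j ends at 2: the pointers have crossed (j < i), so scanning stops.

Swap pivot arr[0] with arr[2] to place pivot at position 2: [1, 8, 10, 15, 26, 20, 13]
Pivot position: 2

After partitioning with pivot 10, the array becomes [1, 8, 10, 15, 26, 20, 13]. The pivot is placed at index 2. All elements to the left of the pivot are <= 10, and all elements to the right are > 10.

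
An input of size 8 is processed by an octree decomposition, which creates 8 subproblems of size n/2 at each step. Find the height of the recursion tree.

For divide and conquer with division factor 2:

Problem sizes at each level:
Level 0: 8
Level 1: 4
Level 2: 2
Level 3: 1

The root is level 0 and the size-1 base case is level 3 (the tree spans levels 0 through 3, i.e. 4 levels counting the root), so the depth is the number of divisions: log_2(8) = 3

The recursion tree depth is log_2(8) = 3. At each level, the problem size is divided by 2, so it takes 3 divisions to reduce to a base case of size 1. The algorithm makes 8 recursive calls at each level.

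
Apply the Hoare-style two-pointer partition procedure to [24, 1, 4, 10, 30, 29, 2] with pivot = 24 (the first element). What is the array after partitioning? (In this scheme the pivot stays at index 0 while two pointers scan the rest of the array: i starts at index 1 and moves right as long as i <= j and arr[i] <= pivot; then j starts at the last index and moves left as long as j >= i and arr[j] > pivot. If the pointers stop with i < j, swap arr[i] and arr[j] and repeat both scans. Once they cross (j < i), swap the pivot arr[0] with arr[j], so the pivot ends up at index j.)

Hoare-style two-pointer partition with pivot = 24:

Initial array: [24, 1, 4, 10, 30, 29, 2]

Pointers start at i = 1, j = 6.
i stops at index 4 (arr[4]=30 > 24), j stops at index 6 (arr[6]=2 <= 24): swap arr[4] and arr[6], array becomes [24, 1, 4, 10, 2, 29, 30]
i ends at 5, j ends at 4: the pointers have crossed (j < i), so scanning stops.

Swap pivot arr[0] with arr[4] to place pivot at position 4: [2, 1, 4, 10, 24, 29, 30]
Pivot position: 4

After partitioning with pivot 24, the array becomes [2, 1, 4, 10, 24, 29, 30]. The pivot is placed at index 4. All elements to the left of the pivot are <= 24, and all elements to the right are > 24.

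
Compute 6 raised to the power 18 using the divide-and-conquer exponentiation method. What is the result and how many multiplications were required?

Computing 6^18 by squaring (build up from 6^1; each line after the first costs one multiplication):

6^1 = 6
6^2 = (6^1)^2 = 6^2 = 36
6^4 = (6^2)^2 = 36^2 = 1296
6^8 = (6^4)^2 = 1296^2 = 1679616
6^9 = 6 * 6^8 = 6 * 1679616 = 10077696
6^18 = (6^9)^2 = 10077696^2 = 101559956668416

Result: 101559956668416
Multiplications needed: 5 (5 lines after 6^1)

6^18 = 101559956668416. Using exponentiation by squaring, this requires 5 multiplications. The key idea: if the exponent is even, square the half-power; if odd, multiply by the base once.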